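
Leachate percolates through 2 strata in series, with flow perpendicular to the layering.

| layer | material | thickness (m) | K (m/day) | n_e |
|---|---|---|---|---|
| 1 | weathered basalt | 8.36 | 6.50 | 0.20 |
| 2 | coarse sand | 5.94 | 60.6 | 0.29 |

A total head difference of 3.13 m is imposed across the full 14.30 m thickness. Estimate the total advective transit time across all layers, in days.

1.50

With flow normal to the layers, continuity requires the same specific discharge q through every layer.
Σ(b_i/K_i) = 8.36/6.50 + 5.94/60.6 = 1.384 d.
q = Δh / Σ(b_i/K_i) = 3.13 / 1.384 = 2.261 m/day.
In each layer the seepage velocity is v_i = q/n_i, so the layer transit time is t_i = b_i·n_i / q:
  layer 1 (weathered basalt): t_1 = 8.36 × 0.20 / 2.261 = 0.7394 d
  layer 2 (coarse sand): t_2 = 5.94 × 0.29 / 2.261 = 0.7618 d
Total t = Σ t_i = 1.501 days.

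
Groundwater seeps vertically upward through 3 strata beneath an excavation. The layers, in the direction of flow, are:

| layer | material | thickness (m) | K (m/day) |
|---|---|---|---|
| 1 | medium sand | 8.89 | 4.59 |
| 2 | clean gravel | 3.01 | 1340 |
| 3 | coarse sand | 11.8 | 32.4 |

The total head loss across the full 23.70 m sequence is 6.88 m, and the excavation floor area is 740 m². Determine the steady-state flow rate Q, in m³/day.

2210

Flow is perpendicular to layering, so the layers act in series and the equivalent K is the thickness-weighted harmonic mean.
Total thickness L = 8.89 + 3.01 + 11.8 = 23.70 m.
Σ(b_i/K_i) = 8.89/4.59 + 3.01/1340 + 11.8/32.4 = 2.303 d.
K_eq = L / Σ(b_i/K_i) = 23.70 / 2.303 = 10.29 m/day.
Q = K_eq · A · (Δh/L) = 10.29 × 740 × (6.88/23.70) = 2210 m³/day.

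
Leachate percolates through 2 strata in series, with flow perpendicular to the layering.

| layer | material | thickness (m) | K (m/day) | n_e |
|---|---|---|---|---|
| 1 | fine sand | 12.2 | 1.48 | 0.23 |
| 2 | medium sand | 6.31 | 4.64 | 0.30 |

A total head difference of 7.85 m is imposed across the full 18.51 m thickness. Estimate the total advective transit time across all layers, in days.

With flow normal to the layers, continuity requires the same specific discharge q through every layer.
Σ(b_i/K_i) = 12.2/1.48 + 6.31/4.64 = 9.603 d.
q = Δh / Σ(b_i/K_i) = 7.85 / 9.603 = 0.8174 m/day.
In each layer the seepage velocity is v_i = q/n_i, so the layer transit time is t_i = b_i·n_i / q:
  layer 1 (fine sand): t_1 = 12.2 × 0.23 / 0.8174 = 3.433 d
  layer 2 (medium sand): t_2 = 6.31 × 0.30 / 0.8174 = 2.316 d
Total t = Σ t_i = 5.748 days.

5.75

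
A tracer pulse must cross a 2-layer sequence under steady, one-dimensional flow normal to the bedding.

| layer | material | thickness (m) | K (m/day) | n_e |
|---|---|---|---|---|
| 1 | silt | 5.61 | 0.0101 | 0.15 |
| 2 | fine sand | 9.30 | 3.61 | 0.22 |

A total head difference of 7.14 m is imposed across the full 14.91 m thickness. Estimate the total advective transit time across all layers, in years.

0.618

With flow normal to the layers, continuity requires the same specific discharge q through every layer.
Σ(b_i/K_i) = 5.61/0.0101 + 9.30/3.61 = 558.0 d.
q = Δh / Σ(b_i/K_i) = 7.14 / 558.0 = 0.01280 m/day.
In each layer the seepage velocity is v_i = q/n_i, so the layer transit time is t_i = b_i·n_i / q:
  layer 1 (silt): t_1 = 5.61 × 0.15 / 0.01280 = 65.77 d
  layer 2 (fine sand): t_2 = 9.30 × 0.22 / 0.01280 = 159.9 d
Total t = Σ t_i = 225.7 days = 0.6179 years.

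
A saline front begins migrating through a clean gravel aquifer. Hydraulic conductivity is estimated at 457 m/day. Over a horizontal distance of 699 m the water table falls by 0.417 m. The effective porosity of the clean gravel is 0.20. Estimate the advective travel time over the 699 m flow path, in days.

513

Hydraulic gradient i = Δh / L = 0.417 / 699 = 0.0005966.
Darcy flux q = K · i = 457.0 × 0.0005966 = 0.2726 m/day.
Seepage velocity v = q / n_e = 0.2726 / 0.20 = 1.363 m/day.
Travel time t = L / v = 699 / 1.363 = 512.8 days.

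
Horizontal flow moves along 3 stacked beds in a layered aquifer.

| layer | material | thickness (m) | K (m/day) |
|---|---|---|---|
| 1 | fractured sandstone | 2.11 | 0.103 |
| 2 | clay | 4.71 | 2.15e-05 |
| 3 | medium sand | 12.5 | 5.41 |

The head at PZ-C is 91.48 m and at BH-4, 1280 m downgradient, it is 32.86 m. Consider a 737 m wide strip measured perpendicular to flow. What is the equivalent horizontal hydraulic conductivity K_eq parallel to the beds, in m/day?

3.51

Flow is parallel to layering, so each bed carries its own Darcy discharge and the transmissivities add.
Σ(K_i·b_i) = 0.103×2.11 + 2.15e-05×4.71 + 5.41×12.5 = 67.84 m²/day.
Total thickness b = 19.32 m, so K_eq = Σ(K_i·b_i)/b = 3.512 m/day.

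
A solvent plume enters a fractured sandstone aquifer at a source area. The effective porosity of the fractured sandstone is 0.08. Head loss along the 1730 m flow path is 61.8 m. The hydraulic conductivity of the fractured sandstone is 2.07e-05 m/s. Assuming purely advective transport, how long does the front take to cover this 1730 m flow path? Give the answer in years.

5.93

Convert K: 2.07e-05 m/s × 86400 = 1.788 m/day.
Hydraulic gradient i = Δh / L = 61.8 / 1730 = 0.03572.
Darcy flux q = K · i = 1.788 × 0.03572 = 0.06389 m/day.
Seepage velocity v = q / n_e = 0.06389 / 0.08 = 0.7986 m/day.
Travel time t = L / v = 1730 / 0.7986 = 2166 days = 5.931 years.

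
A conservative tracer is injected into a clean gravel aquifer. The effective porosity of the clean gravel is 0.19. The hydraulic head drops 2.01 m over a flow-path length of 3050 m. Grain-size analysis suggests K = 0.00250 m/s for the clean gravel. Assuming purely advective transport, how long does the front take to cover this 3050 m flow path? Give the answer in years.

Convert K: 0.00250 m/s × 86400 = 216.0 m/day.
Hydraulic gradient i = Δh / L = 2.01 / 3050 = 0.0006590.
Darcy flux q = K · i = 216.0 × 0.0006590 = 0.1423 m/day.
Seepage velocity v = q / n_e = 0.1423 / 0.19 = 0.7492 m/day.
Travel time t = L / v = 3050 / 0.7492 = 4071 days = 11.15 years.

11.1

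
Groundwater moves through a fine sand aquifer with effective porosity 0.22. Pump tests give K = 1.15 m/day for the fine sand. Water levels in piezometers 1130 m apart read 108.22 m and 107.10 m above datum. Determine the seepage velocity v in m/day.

Hydraulic gradient i = (108.22 − 107.10) / 1130 = 1.12 / 1130 = 0.0009912.
Darcy flux q = K · i = 1.150 × 0.0009912 = 0.001140 m/day.
Seepage velocity v = q / n_e = 0.001140 / 0.22 = 0.005181 m/day.

0.00518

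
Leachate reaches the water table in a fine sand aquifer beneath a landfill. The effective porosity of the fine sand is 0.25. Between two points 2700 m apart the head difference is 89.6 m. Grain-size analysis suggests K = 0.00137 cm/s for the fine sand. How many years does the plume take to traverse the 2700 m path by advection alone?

Convert K: 0.00137 cm/s × 864 = 1.184 m/day.
Hydraulic gradient i = Δh / L = 89.6 / 2700 = 0.03319.
Darcy flux q = K · i = 1.184 × 0.03319 = 0.03928 m/day.
Seepage velocity v = q / n_e = 0.03928 / 0.25 = 0.1571 m/day.
Travel time t = L / v = 2700 / 0.1571 = 17184 days = 47.05 years.

47.0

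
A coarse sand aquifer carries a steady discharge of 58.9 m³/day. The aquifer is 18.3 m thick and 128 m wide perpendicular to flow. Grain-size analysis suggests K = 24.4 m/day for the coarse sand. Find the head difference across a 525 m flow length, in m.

Cross-sectional area A = 128 × 18.3 = 2342 m².
From Q = K·A·i, i = Q / (K·A) = 58.9 / (24.40 × 2342) = 0.001031.
Head loss Δh = i · L = 0.001031 × 525 = 0.5410 m.

0.541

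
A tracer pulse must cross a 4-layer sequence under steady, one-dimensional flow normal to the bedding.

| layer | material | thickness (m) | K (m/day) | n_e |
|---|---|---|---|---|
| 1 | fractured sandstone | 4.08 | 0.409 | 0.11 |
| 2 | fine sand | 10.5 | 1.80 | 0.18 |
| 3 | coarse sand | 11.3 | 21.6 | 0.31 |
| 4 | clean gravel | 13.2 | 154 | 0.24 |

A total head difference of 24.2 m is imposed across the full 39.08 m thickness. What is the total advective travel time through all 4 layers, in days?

6.11

With flow normal to the layers, continuity requires the same specific discharge q through every layer.
Σ(b_i/K_i) = 4.08/0.409 + 10.5/1.80 + 11.3/21.6 + 13.2/154 = 16.42 d.
q = Δh / Σ(b_i/K_i) = 24.2 / 16.42 = 1.474 m/day.
In each layer the seepage velocity is v_i = q/n_i, so the layer transit time is t_i = b_i·n_i / q:
  layer 1 (fractured sandstone): t_1 = 4.08 × 0.11 / 1.474 = 0.3045 d
  layer 2 (fine sand): t_2 = 10.5 × 0.18 / 1.474 = 1.282 d
  layer 3 (coarse sand): t_3 = 11.3 × 0.31 / 1.474 = 2.377 d
  layer 4 (clean gravel): t_4 = 13.2 × 0.24 / 1.474 = 2.149 d
Total t = Σ t_i = 6.112 days.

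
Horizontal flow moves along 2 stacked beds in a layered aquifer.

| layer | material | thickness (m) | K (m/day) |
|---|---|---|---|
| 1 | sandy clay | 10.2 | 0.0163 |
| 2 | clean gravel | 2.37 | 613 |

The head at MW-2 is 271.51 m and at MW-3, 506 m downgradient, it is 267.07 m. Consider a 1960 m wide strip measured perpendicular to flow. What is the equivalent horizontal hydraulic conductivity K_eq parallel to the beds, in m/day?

Flow is parallel to layering, so each bed carries its own Darcy discharge and the transmissivities add.
Σ(K_i·b_i) = 0.0163×10.2 + 613×2.37 = 1453 m²/day.
Total thickness b = 12.57 m, so K_eq = Σ(K_i·b_i)/b = 115.6 m/day.

116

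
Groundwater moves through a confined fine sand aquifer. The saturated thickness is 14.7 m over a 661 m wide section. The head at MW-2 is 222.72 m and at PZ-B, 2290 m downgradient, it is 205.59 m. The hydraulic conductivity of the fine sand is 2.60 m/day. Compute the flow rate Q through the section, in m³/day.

Cross-sectional area A = 661 × 14.7 = 9717 m².
Hydraulic gradient i = (222.72 − 205.59) / 2290 = 17.13 / 2290 = 0.007480.
Darcy's law: Q = K · A · i = 2.600 × 9717 × 0.007480 = 189.0 m³/day.

189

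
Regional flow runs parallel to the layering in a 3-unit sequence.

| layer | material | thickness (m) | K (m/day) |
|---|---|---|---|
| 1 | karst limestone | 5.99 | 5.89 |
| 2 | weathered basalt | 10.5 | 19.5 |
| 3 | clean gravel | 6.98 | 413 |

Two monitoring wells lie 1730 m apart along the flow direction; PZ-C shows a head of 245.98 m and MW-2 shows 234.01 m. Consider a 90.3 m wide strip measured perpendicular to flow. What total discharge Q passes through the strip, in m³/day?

Flow is parallel to layering, so each bed carries its own Darcy discharge and the transmissivities add.
Σ(K_i·b_i) = 5.89×5.99 + 19.5×10.5 + 413×6.98 = 3123 m²/day.
Hydraulic gradient i = (245.98 − 234.01) / 1730 = 11.97 / 1730 = 0.006919.
Q = Σ(K_i·b_i) · W · i = 3123 × 90.3 × 0.006919 = 1951 m³/day.

1950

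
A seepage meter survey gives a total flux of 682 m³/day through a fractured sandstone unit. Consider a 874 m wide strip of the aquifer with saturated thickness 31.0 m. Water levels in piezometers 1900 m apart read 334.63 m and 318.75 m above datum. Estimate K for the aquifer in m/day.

3.01

Cross-sectional area A = 874 × 31.0 = 27094 m².
Hydraulic gradient i = (334.63 − 318.75) / 1900 = 15.88 / 1900 = 0.008358.
From Q = K·A·i, K = Q / (A·i) = 682 / (27094 × 0.008358) = 3.012 m/day.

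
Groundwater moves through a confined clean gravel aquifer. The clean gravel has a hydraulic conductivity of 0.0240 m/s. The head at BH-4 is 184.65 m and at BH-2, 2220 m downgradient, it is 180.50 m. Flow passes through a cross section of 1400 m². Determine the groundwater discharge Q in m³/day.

Convert K: 0.0240 m/s × 86400 = 2074 m/day.
Hydraulic gradient i = (184.65 − 180.50) / 2220 = 4.15 / 2220 = 0.001869.
Darcy's law: Q = K · A · i = 2074 × 1400 × 0.001869 = 5427 m³/day.

5430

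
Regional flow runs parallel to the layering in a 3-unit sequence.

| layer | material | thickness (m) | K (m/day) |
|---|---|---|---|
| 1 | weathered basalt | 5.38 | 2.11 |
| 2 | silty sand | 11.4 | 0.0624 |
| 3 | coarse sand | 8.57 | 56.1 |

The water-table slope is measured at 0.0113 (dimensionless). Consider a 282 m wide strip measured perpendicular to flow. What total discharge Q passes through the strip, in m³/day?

Flow is parallel to layering, so each bed carries its own Darcy discharge and the transmissivities add.
Σ(K_i·b_i) = 2.11×5.38 + 0.0624×11.4 + 56.1×8.57 = 492.8 m²/day.
Hydraulic gradient i = 0.0113.
Q = Σ(K_i·b_i) · W · i = 492.8 × 282 × 0.01130 = 1570 m³/day.

1570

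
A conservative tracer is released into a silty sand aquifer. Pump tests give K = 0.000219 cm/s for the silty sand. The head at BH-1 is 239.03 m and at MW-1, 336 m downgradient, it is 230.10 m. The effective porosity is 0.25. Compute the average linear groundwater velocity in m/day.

0.0201

Convert K: 0.000219 cm/s × 864 = 0.1892 m/day.
Hydraulic gradient i = (239.03 − 230.10) / 336 = 8.93 / 336 = 0.02658.
Darcy flux q = K · i = 0.1892 × 0.02658 = 0.005029 m/day.
Seepage velocity v = q / n_e = 0.005029 / 0.25 = 0.02012 m/day.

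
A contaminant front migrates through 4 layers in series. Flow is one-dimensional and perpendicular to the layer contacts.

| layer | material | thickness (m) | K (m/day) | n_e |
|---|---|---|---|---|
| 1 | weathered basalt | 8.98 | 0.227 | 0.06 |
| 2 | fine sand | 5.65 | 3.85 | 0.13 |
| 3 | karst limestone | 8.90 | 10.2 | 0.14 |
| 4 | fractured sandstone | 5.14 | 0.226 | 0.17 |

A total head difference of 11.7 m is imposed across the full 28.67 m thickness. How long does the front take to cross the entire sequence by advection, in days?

18.7

With flow normal to the layers, continuity requires the same specific discharge q through every layer.
Σ(b_i/K_i) = 8.98/0.227 + 5.65/3.85 + 8.90/10.2 + 5.14/0.226 = 64.64 d.
q = Δh / Σ(b_i/K_i) = 11.7 / 64.64 = 0.1810 m/day.
In each layer the seepage velocity is v_i = q/n_i, so the layer transit time is t_i = b_i·n_i / q:
  layer 1 (weathered basalt): t_1 = 8.98 × 0.06 / 0.1810 = 2.977 d
  layer 2 (fine sand): t_2 = 5.65 × 0.13 / 0.1810 = 4.058 d
  layer 3 (karst limestone): t_3 = 8.90 × 0.14 / 0.1810 = 6.884 d
  layer 4 (fractured sandstone): t_4 = 5.14 × 0.17 / 0.1810 = 4.828 d
Total t = Σ t_i = 18.75 days.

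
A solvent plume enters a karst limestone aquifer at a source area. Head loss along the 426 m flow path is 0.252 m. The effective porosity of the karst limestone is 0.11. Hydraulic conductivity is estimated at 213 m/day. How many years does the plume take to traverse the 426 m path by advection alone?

Hydraulic gradient i = Δh / L = 0.252 / 426 = 0.0005915.
Darcy flux q = K · i = 213.0 × 0.0005915 = 0.1260 m/day.
Seepage velocity v = q / n_e = 0.1260 / 0.11 = 1.145 m/day.
Travel time t = L / v = 426 / 1.145 = 371.9 days = 1.018 years.

1.02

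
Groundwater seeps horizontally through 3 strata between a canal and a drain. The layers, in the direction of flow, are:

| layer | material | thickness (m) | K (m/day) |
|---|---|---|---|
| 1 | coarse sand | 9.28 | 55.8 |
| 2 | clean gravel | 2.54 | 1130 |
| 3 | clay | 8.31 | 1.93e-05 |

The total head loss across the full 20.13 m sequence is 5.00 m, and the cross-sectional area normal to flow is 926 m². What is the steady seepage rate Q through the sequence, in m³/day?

Flow is perpendicular to layering, so the layers act in series and the equivalent K is the thickness-weighted harmonic mean.
Total thickness L = 9.28 + 2.54 + 8.31 = 20.13 m.
Σ(b_i/K_i) = 9.28/55.8 + 2.54/1130 + 8.31/1.93e-05 = 4.306e+05 d.
K_eq = L / Σ(b_i/K_i) = 20.13 / 4.306e+05 = 4.675e-05 m/day.
Q = K_eq · A · (Δh/L) = 4.675e-05 × 926 × (5.00/20.13) = 0.01075 m³/day.

0.0108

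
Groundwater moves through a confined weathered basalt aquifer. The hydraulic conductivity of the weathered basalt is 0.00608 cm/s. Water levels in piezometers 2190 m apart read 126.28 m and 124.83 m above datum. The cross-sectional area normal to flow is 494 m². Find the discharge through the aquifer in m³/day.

Convert K: 0.00608 cm/s × 864 = 5.253 m/day.
Hydraulic gradient i = (126.28 − 124.83) / 2190 = 1.45 / 2190 = 0.0006621.
Darcy's law: Q = K · A · i = 5.253 × 494.0 × 0.0006621 = 1.718 m³/day.

1.72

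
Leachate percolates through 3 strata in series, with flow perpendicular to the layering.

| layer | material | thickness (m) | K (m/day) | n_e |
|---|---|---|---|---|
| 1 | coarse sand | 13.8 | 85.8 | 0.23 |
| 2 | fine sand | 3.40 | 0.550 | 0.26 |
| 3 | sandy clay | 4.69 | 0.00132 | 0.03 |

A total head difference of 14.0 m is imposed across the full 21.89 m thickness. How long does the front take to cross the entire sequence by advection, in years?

2.92

With flow normal to the layers, continuity requires the same specific discharge q through every layer.
Σ(b_i/K_i) = 13.8/85.8 + 3.40/0.550 + 4.69/0.00132 = 3559 d.
q = Δh / Σ(b_i/K_i) = 14.0 / 3559 = 0.003933 m/day.
In each layer the seepage velocity is v_i = q/n_i, so the layer transit time is t_i = b_i·n_i / q:
  layer 1 (coarse sand): t_1 = 13.8 × 0.23 / 0.003933 = 807.0 d
  layer 2 (fine sand): t_2 = 3.40 × 0.26 / 0.003933 = 224.7 d
  layer 3 (sandy clay): t_3 = 4.69 × 0.03 / 0.003933 = 35.77 d
Total t = Σ t_i = 1067 days = 2.923 years.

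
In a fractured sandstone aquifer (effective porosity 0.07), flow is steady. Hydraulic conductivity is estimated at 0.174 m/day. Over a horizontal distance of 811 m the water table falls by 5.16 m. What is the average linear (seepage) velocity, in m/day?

0.0158

Hydraulic gradient i = Δh / L = 5.16 / 811 = 0.006363.
Darcy flux q = K · i = 0.1740 × 0.006363 = 0.001107 m/day.
Seepage velocity v = q / n_e = 0.001107 / 0.07 = 0.01582 m/day.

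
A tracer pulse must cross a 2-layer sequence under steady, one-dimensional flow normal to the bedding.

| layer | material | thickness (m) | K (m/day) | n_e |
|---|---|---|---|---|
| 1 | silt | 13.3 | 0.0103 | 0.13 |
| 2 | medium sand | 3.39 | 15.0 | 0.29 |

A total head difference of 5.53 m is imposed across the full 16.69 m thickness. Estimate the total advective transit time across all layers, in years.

With flow normal to the layers, continuity requires the same specific discharge q through every layer.
Σ(b_i/K_i) = 13.3/0.0103 + 3.39/15.0 = 1291 d.
q = Δh / Σ(b_i/K_i) = 5.53 / 1291 = 0.004282 m/day.
In each layer the seepage velocity is v_i = q/n_i, so the layer transit time is t_i = b_i·n_i / q:
  layer 1 (silt): t_1 = 13.3 × 0.13 / 0.004282 = 403.8 d
  layer 2 (medium sand): t_2 = 3.39 × 0.29 / 0.004282 = 229.6 d
Total t = Σ t_i = 633.4 days = 1.734 years.

1.73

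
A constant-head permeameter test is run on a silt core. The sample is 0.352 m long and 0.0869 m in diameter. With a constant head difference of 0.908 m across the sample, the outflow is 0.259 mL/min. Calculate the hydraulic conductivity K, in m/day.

Cross-sectional area A = π·(d/2)² = π × (0.0869/2)² = 0.005931 m².
Convert discharge: 0.259 mL/min = 4.317e-09 m³/s.
Darcy's law rearranged: K = Q·L / (A·Δh) = 4.317e-09 × 0.352 / (0.005931 × 0.908) = 2.821e-07 m/s = 0.02438 m/day.

0.0244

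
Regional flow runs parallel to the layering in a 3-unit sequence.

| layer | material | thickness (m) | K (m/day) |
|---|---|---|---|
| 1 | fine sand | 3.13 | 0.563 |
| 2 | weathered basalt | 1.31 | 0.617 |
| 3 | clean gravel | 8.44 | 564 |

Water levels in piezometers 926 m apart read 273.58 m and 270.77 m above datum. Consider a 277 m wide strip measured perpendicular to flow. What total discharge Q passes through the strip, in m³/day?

Flow is parallel to layering, so each bed carries its own Darcy discharge and the transmissivities add.
Σ(K_i·b_i) = 0.563×3.13 + 0.617×1.31 + 564×8.44 = 4763 m²/day.
Hydraulic gradient i = (273.58 − 270.77) / 926 = 2.81 / 926 = 0.003035.
Q = Σ(K_i·b_i) · W · i = 4763 × 277 × 0.003035 = 4003 m³/day.

4000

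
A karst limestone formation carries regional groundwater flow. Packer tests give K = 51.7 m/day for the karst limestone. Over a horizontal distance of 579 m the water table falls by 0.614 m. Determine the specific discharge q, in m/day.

Hydraulic gradient i = Δh / L = 0.614 / 579 = 0.001060.
Specific discharge q = K · i = 51.70 × 0.001060 = 0.05483 m/day.

0.0548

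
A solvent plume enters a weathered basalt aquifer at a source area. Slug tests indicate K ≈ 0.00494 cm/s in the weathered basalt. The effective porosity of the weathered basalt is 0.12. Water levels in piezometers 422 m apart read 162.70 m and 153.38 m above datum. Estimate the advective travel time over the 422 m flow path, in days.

537

Convert K: 0.00494 cm/s × 864 = 4.268 m/day.
Hydraulic gradient i = (162.70 − 153.38) / 422 = 9.32 / 422 = 0.02209.
Darcy flux q = K · i = 4.268 × 0.02209 = 0.09426 m/day.
Seepage velocity v = q / n_e = 0.09426 / 0.12 = 0.7855 m/day.
Travel time t = L / v = 422 / 0.7855 = 537.2 days.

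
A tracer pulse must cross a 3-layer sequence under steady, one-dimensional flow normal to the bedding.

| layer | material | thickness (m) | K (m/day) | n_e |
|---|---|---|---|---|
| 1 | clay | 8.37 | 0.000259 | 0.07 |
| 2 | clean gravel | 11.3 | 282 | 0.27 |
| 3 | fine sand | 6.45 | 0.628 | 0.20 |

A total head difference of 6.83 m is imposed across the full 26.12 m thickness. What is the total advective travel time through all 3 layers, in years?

63.8

With flow normal to the layers, continuity requires the same specific discharge q through every layer.
Σ(b_i/K_i) = 8.37/0.000259 + 11.3/282 + 6.45/0.628 = 32327 d.
q = Δh / Σ(b_i/K_i) = 6.83 / 32327 = 0.0002113 m/day.
In each layer the seepage velocity is v_i = q/n_i, so the layer transit time is t_i = b_i·n_i / q:
  layer 1 (clay): t_1 = 8.37 × 0.07 / 0.0002113 = 2773 d
  layer 2 (clean gravel): t_2 = 11.3 × 0.27 / 0.0002113 = 14441 d
  layer 3 (fine sand): t_3 = 6.45 × 0.20 / 0.0002113 = 6106 d
Total t = Σ t_i = 23319 days = 63.85 years.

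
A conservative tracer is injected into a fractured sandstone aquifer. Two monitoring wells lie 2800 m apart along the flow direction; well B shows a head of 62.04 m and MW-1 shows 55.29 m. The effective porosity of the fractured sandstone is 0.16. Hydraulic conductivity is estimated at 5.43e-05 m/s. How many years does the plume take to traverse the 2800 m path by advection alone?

Convert K: 5.43e-05 m/s × 86400 = 4.692 m/day.
Hydraulic gradient i = (62.04 − 55.29) / 2800 = 6.75 / 2800 = 0.002411.
Darcy flux q = K · i = 4.692 × 0.002411 = 0.01131 m/day.
Seepage velocity v = q / n_e = 0.01131 / 0.16 = 0.07069 m/day.
Travel time t = L / v = 2800 / 0.07069 = 39611 days = 108.4 years.

108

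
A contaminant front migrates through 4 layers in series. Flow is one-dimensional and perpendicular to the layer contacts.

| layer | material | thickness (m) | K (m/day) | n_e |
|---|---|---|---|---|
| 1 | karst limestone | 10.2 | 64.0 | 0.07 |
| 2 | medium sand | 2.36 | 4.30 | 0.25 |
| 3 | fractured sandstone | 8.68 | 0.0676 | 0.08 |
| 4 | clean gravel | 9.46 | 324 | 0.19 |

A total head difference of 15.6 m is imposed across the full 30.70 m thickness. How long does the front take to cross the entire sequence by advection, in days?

31.4

With flow normal to the layers, continuity requires the same specific discharge q through every layer.
Σ(b_i/K_i) = 10.2/64.0 + 2.36/4.30 + 8.68/0.0676 + 9.46/324 = 129.1 d.
q = Δh / Σ(b_i/K_i) = 15.6 / 129.1 = 0.1208 m/day.
In each layer the seepage velocity is v_i = q/n_i, so the layer transit time is t_i = b_i·n_i / q:
  layer 1 (karst limestone): t_1 = 10.2 × 0.07 / 0.1208 = 5.911 d
  layer 2 (medium sand): t_2 = 2.36 × 0.25 / 0.1208 = 4.884 d
  layer 3 (fractured sandstone): t_3 = 8.68 × 0.08 / 0.1208 = 5.748 d
  layer 4 (clean gravel): t_4 = 9.46 × 0.19 / 0.1208 = 14.88 d
Total t = Σ t_i = 31.42 days.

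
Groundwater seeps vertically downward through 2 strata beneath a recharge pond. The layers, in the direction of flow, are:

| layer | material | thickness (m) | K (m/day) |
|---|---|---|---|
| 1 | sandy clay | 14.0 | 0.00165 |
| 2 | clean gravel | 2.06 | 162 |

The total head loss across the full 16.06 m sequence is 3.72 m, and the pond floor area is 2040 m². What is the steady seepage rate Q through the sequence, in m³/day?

0.894

Flow is perpendicular to layering, so the layers act in series and the equivalent K is the thickness-weighted harmonic mean.
Total thickness L = 14.0 + 2.06 = 16.06 m.
Σ(b_i/K_i) = 14.0/0.00165 + 2.06/162 = 8485 d.
K_eq = L / Σ(b_i/K_i) = 16.06 / 8485 = 0.001893 m/day.
Q = K_eq · A · (Δh/L) = 0.001893 × 2040 × (3.72/16.06) = 0.8944 m³/day.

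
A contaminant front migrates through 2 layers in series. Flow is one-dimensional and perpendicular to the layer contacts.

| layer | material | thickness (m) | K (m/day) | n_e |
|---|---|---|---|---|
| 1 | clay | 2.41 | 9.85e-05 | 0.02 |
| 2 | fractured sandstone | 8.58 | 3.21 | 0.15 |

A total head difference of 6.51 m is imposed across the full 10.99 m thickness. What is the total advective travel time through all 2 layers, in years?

With flow normal to the layers, continuity requires the same specific discharge q through every layer.
Σ(b_i/K_i) = 2.41/9.85e-05 + 8.58/3.21 = 24470 d.
q = Δh / Σ(b_i/K_i) = 6.51 / 24470 = 0.0002660 m/day.
In each layer the seepage velocity is v_i = q/n_i, so the layer transit time is t_i = b_i·n_i / q:
  layer 1 (clay): t_1 = 2.41 × 0.02 / 0.0002660 = 181.2 d
  layer 2 (fractured sandstone): t_2 = 8.58 × 0.15 / 0.0002660 = 4838 d
Total t = Σ t_i = 5019 days = 13.74 years.

13.7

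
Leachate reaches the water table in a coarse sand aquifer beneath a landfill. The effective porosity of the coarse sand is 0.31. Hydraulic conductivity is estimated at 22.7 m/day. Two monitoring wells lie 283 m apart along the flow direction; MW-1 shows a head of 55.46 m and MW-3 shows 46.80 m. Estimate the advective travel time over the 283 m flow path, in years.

Hydraulic gradient i = (55.46 − 46.80) / 283 = 8.66 / 283 = 0.03060.
Darcy flux q = K · i = 22.70 × 0.03060 = 0.6946 m/day.
Seepage velocity v = q / n_e = 0.6946 / 0.31 = 2.241 m/day.
Travel time t = L / v = 283 / 2.241 = 126.3 days = 0.3458 years.

0.346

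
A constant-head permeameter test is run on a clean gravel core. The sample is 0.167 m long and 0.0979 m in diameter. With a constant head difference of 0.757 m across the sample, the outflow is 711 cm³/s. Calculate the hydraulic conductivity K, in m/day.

1800

Cross-sectional area A = π·(d/2)² = π × (0.0979/2)² = 0.007528 m².
Convert discharge: 711 cm³/s = 0.0007110 m³/s.
Darcy's law rearranged: K = Q·L / (A·Δh) = 0.0007110 × 0.167 / (0.007528 × 0.757) = 0.02084 m/s = 1800 m/day.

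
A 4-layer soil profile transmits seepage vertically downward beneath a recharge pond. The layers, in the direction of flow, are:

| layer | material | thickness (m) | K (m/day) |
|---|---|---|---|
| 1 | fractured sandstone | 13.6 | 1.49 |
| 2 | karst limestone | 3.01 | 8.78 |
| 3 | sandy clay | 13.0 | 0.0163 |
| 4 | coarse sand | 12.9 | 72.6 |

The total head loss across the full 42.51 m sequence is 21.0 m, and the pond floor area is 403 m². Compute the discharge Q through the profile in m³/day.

10.5

Flow is perpendicular to layering, so the layers act in series and the equivalent K is the thickness-weighted harmonic mean.
Total thickness L = 13.6 + 3.01 + 13.0 + 12.9 = 42.51 m.
Σ(b_i/K_i) = 13.6/1.49 + 3.01/8.78 + 13.0/0.0163 + 12.9/72.6 = 807.2 d.
K_eq = L / Σ(b_i/K_i) = 42.51 / 807.2 = 0.05266 m/day.
Q = K_eq · A · (Δh/L) = 0.05266 × 403 × (21.0/42.51) = 10.48 m³/day.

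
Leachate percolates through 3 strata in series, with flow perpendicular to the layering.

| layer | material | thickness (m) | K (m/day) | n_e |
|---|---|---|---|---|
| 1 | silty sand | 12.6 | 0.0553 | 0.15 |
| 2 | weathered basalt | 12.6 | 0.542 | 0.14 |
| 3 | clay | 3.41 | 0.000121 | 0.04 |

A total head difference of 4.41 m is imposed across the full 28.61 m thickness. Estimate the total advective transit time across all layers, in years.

66.9

With flow normal to the layers, continuity requires the same specific discharge q through every layer.
Σ(b_i/K_i) = 12.6/0.0553 + 12.6/0.542 + 3.41/0.000121 = 28433 d.
q = Δh / Σ(b_i/K_i) = 4.41 / 28433 = 0.0001551 m/day.
In each layer the seepage velocity is v_i = q/n_i, so the layer transit time is t_i = b_i·n_i / q:
  layer 1 (silty sand): t_1 = 12.6 × 0.15 / 0.0001551 = 12186 d
  layer 2 (weathered basalt): t_2 = 12.6 × 0.14 / 0.0001551 = 11373 d
  layer 3 (clay): t_3 = 3.41 × 0.04 / 0.0001551 = 879.4 d
Total t = Σ t_i = 24438 days = 66.91 years.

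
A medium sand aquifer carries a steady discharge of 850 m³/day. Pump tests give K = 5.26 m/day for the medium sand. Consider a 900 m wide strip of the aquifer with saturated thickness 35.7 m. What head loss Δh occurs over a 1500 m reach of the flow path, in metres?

Cross-sectional area A = 900 × 35.7 = 32130 m².
From Q = K·A·i, i = Q / (K·A) = 850 / (5.260 × 32130) = 0.005029.
Head loss Δh = i · L = 0.005029 × 1500 = 7.544 m.

7.54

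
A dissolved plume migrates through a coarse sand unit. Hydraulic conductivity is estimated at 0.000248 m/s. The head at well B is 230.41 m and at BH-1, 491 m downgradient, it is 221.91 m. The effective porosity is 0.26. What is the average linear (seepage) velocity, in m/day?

Convert K: 0.000248 m/s × 86400 = 21.43 m/day.
Hydraulic gradient i = (230.41 − 221.91) / 491 = 8.5 / 491 = 0.01731.
Darcy flux q = K · i = 21.43 × 0.01731 = 0.3709 m/day.
Seepage velocity v = q / n_e = 0.3709 / 0.26 = 1.427 m/day.

1.43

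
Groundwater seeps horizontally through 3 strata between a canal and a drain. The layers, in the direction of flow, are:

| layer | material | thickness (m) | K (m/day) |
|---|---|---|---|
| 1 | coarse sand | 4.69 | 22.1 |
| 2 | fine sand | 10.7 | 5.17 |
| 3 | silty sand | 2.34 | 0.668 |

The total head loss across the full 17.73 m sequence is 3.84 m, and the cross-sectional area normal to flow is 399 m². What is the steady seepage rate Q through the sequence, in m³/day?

Flow is perpendicular to layering, so the layers act in series and the equivalent K is the thickness-weighted harmonic mean.
Total thickness L = 4.69 + 10.7 + 2.34 = 17.73 m.
Σ(b_i/K_i) = 4.69/22.1 + 10.7/5.17 + 2.34/0.668 = 5.785 d.
K_eq = L / Σ(b_i/K_i) = 17.73 / 5.785 = 3.065 m/day.
Q = K_eq · A · (Δh/L) = 3.065 × 399 × (3.84/17.73) = 264.9 m³/day.

265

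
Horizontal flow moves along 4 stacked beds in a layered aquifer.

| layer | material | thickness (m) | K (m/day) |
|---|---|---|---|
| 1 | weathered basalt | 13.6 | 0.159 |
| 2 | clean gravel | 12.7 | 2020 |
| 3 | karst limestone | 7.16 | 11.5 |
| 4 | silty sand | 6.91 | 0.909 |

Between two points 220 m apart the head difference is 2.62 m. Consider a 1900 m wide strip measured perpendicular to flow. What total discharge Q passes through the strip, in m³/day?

583000

Flow is parallel to layering, so each bed carries its own Darcy discharge and the transmissivities add.
Σ(K_i·b_i) = 0.159×13.6 + 2020×12.7 + 11.5×7.16 + 0.909×6.91 = 25745 m²/day.
Hydraulic gradient i = Δh / L = 2.62 / 220 = 0.01191.
Q = Σ(K_i·b_i) · W · i = 25745 × 1900 × 0.01191 = 5.825e+05 m³/day.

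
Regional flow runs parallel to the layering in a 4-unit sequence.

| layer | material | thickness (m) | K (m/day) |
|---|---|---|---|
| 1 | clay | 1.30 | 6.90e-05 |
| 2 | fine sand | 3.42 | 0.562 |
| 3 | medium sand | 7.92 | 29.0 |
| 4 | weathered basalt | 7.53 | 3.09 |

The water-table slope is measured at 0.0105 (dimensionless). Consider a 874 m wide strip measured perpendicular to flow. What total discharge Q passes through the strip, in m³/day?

2340

Flow is parallel to layering, so each bed carries its own Darcy discharge and the transmissivities add.
Σ(K_i·b_i) = 6.90e-05×1.30 + 0.562×3.42 + 29.0×7.92 + 3.09×7.53 = 254.9 m²/day.
Hydraulic gradient i = 0.0105.
Q = Σ(K_i·b_i) · W · i = 254.9 × 874 × 0.01050 = 2339 m³/day.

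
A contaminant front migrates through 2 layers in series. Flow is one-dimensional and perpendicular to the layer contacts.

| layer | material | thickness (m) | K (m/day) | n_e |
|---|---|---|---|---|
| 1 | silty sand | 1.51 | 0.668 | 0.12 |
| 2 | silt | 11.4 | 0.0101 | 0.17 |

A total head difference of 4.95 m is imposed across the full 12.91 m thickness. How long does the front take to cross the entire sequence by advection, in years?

With flow normal to the layers, continuity requires the same specific discharge q through every layer.
Σ(b_i/K_i) = 1.51/0.668 + 11.4/0.0101 = 1131 d.
q = Δh / Σ(b_i/K_i) = 4.95 / 1131 = 0.004377 m/day.
In each layer the seepage velocity is v_i = q/n_i, so the layer transit time is t_i = b_i·n_i / q:
  layer 1 (silty sand): t_1 = 1.51 × 0.12 / 0.004377 = 41.40 d
  layer 2 (silt): t_2 = 11.4 × 0.17 / 0.004377 = 442.8 d
Total t = Σ t_i = 484.2 days = 1.326 years.

1.33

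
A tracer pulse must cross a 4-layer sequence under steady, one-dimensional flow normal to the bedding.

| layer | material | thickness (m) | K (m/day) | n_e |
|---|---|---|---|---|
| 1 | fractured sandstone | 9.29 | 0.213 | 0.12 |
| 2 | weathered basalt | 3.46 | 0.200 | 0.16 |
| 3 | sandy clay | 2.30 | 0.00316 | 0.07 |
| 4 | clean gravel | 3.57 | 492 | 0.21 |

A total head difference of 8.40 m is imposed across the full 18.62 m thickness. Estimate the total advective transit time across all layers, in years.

0.663

With flow normal to the layers, continuity requires the same specific discharge q through every layer.
Σ(b_i/K_i) = 9.29/0.213 + 3.46/0.200 + 2.30/0.00316 + 3.57/492 = 788.8 d.
q = Δh / Σ(b_i/K_i) = 8.40 / 788.8 = 0.01065 m/day.
In each layer the seepage velocity is v_i = q/n_i, so the layer transit time is t_i = b_i·n_i / q:
  layer 1 (fractured sandstone): t_1 = 9.29 × 0.12 / 0.01065 = 104.7 d
  layer 2 (weathered basalt): t_2 = 3.46 × 0.16 / 0.01065 = 51.98 d
  layer 3 (sandy clay): t_3 = 2.30 × 0.07 / 0.01065 = 15.12 d
  layer 4 (clean gravel): t_4 = 3.57 × 0.21 / 0.01065 = 70.40 d
Total t = Σ t_i = 242.2 days = 0.6631 years.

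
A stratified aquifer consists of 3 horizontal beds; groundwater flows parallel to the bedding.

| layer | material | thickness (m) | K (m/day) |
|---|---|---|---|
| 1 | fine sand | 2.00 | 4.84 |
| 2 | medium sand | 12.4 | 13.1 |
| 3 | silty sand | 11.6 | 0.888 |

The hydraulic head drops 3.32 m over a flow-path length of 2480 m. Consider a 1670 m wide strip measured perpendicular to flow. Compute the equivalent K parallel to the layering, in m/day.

Flow is parallel to layering, so each bed carries its own Darcy discharge and the transmissivities add.
Σ(K_i·b_i) = 4.84×2.00 + 13.1×12.4 + 0.888×11.6 = 182.4 m²/day.
Total thickness b = 26.00 m, so K_eq = Σ(K_i·b_i)/b = 7.016 m/day.

7.02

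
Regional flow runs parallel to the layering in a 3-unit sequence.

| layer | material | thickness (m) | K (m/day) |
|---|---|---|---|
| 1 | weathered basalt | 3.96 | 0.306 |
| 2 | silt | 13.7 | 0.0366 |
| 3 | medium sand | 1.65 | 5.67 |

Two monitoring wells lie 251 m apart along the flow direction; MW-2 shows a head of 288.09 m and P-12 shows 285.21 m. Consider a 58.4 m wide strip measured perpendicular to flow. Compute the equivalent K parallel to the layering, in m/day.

Flow is parallel to layering, so each bed carries its own Darcy discharge and the transmissivities add.
Σ(K_i·b_i) = 0.306×3.96 + 0.0366×13.7 + 5.67×1.65 = 11.07 m²/day.
Total thickness b = 19.31 m, so K_eq = Σ(K_i·b_i)/b = 0.5732 m/day.

0.573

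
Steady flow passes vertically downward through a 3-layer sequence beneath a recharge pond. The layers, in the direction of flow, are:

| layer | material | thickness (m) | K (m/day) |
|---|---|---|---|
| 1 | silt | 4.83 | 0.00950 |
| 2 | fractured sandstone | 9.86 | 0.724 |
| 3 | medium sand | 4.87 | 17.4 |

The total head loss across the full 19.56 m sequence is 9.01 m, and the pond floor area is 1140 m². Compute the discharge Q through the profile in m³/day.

Flow is perpendicular to layering, so the layers act in series and the equivalent K is the thickness-weighted harmonic mean.
Total thickness L = 4.83 + 9.86 + 4.87 = 19.56 m.
Σ(b_i/K_i) = 4.83/0.00950 + 9.86/0.724 + 4.87/17.4 = 522.3 d.
K_eq = L / Σ(b_i/K_i) = 19.56 / 522.3 = 0.03745 m/day.
Q = K_eq · A · (Δh/L) = 0.03745 × 1140 × (9.01/19.56) = 19.66 m³/day.

19.7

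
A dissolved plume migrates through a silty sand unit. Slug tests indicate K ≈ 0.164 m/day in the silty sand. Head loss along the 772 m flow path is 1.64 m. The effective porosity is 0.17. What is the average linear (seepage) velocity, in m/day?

0.00205

Hydraulic gradient i = Δh / L = 1.64 / 772 = 0.002124.
Darcy flux q = K · i = 0.1640 × 0.002124 = 0.0003484 m/day.
Seepage velocity v = q / n_e = 0.0003484 / 0.17 = 0.002049 m/day.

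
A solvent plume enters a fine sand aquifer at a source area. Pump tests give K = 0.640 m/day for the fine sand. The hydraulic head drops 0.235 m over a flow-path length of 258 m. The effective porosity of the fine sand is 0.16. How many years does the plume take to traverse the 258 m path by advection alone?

194

Hydraulic gradient i = Δh / L = 0.235 / 258 = 0.0009109.
Darcy flux q = K · i = 0.6400 × 0.0009109 = 0.0005829 m/day.
Seepage velocity v = q / n_e = 0.0005829 / 0.16 = 0.003643 m/day.
Travel time t = L / v = 258 / 0.003643 = 70813 days = 193.9 years.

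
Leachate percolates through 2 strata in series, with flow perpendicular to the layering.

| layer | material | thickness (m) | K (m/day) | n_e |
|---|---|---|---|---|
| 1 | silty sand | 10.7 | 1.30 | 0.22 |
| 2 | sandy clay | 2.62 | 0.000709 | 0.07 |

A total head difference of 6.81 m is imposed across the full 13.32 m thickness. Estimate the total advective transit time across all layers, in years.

3.78

With flow normal to the layers, continuity requires the same specific discharge q through every layer.
Σ(b_i/K_i) = 10.7/1.30 + 2.62/0.000709 = 3704 d.
q = Δh / Σ(b_i/K_i) = 6.81 / 3704 = 0.001839 m/day.
In each layer the seepage velocity is v_i = q/n_i, so the layer transit time is t_i = b_i·n_i / q:
  layer 1 (silty sand): t_1 = 10.7 × 0.22 / 0.001839 = 1280 d
  layer 2 (sandy clay): t_2 = 2.62 × 0.07 / 0.001839 = 99.74 d
Total t = Σ t_i = 1380 days = 3.778 years.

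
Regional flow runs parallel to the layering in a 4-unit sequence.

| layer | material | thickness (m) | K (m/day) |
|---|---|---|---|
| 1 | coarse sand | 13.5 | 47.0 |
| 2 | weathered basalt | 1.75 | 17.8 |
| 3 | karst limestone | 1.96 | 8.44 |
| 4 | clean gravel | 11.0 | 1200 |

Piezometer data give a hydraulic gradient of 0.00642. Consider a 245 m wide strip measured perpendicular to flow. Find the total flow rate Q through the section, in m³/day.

21800

Flow is parallel to layering, so each bed carries its own Darcy discharge and the transmissivities add.
Σ(K_i·b_i) = 47.0×13.5 + 17.8×1.75 + 8.44×1.96 + 1200×11.0 = 13882 m²/day.
Hydraulic gradient i = 0.00642.
Q = Σ(K_i·b_i) · W · i = 13882 × 245 × 0.006420 = 21835 m³/day.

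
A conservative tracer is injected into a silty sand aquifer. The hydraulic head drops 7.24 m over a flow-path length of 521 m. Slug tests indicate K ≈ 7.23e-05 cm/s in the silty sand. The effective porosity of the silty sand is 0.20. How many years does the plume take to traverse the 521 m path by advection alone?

Convert K: 7.23e-05 cm/s × 864 = 0.06247 m/day.
Hydraulic gradient i = Δh / L = 7.24 / 521 = 0.01390.
Darcy flux q = K · i = 0.06247 × 0.01390 = 0.0008681 m/day.
Seepage velocity v = q / n_e = 0.0008681 / 0.20 = 0.004340 m/day.
Travel time t = L / v = 521 / 0.004340 = 1.200e+05 days = 328.6 years.

329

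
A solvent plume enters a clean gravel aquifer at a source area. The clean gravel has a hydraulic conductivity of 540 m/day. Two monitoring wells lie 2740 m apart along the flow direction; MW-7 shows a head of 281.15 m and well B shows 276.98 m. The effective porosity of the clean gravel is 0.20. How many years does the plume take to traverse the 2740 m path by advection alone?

Hydraulic gradient i = (281.15 − 276.98) / 2740 = 4.17 / 2740 = 0.001522.
Darcy flux q = K · i = 540.0 × 0.001522 = 0.8218 m/day.
Seepage velocity v = q / n_e = 0.8218 / 0.20 = 4.109 m/day.
Travel time t = L / v = 2740 / 4.109 = 666.8 days = 1.826 years.

1.83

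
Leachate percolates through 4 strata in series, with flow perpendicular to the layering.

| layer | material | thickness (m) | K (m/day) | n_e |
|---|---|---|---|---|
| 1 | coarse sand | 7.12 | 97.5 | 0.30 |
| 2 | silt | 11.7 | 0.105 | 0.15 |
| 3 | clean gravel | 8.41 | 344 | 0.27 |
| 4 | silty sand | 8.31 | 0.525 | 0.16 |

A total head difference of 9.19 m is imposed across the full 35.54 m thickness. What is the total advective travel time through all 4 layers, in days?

104

With flow normal to the layers, continuity requires the same specific discharge q through every layer.
Σ(b_i/K_i) = 7.12/97.5 + 11.7/0.105 + 8.41/344 + 8.31/0.525 = 127.4 d.
q = Δh / Σ(b_i/K_i) = 9.19 / 127.4 = 0.07216 m/day.
In each layer the seepage velocity is v_i = q/n_i, so the layer transit time is t_i = b_i·n_i / q:
  layer 1 (coarse sand): t_1 = 7.12 × 0.30 / 0.07216 = 29.60 d
  layer 2 (silt): t_2 = 11.7 × 0.15 / 0.07216 = 24.32 d
  layer 3 (clean gravel): t_3 = 8.41 × 0.27 / 0.07216 = 31.47 d
  layer 4 (silty sand): t_4 = 8.31 × 0.16 / 0.07216 = 18.43 d
Total t = Σ t_i = 103.8 days.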